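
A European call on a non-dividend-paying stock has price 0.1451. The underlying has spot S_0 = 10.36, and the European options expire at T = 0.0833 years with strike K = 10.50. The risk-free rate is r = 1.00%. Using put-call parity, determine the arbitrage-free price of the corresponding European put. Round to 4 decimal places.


Put-call parity: C - P = S_0 * exp(-qT) - K * exp(-rT).
S_0 * exp(-qT) = 10.3600 * 1.00000000 = 10.36000000
K * exp(-rT) = 10.5000 * 0.99916735 = 10.49125714
P = C - S*exp(-qT) + K*exp(-rT)
P = 0.1451 - 10.36000000 + 10.49125714 = 0.2764

Answer: Put price = 0.2764


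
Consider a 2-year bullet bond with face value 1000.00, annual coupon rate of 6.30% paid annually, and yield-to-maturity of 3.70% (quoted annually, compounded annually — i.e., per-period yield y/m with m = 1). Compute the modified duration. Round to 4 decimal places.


Answer: Modified duration = 1.8728

Derivation:
Coupon per period c = face * coupon_rate / m = 63.000000
Periods per year m = 1; per-period yield y/m = 0.037000
Number of cashflows N = 2
Cashflows (t years, CF_t, discount factor 1/(1+y/m)^(m*t), PV):
  t = 1.0000: CF_t = 63.000000, DF = 0.964320, PV = 60.752170
  t = 2.0000: CF_t = 1063.000000, DF = 0.929913, PV = 988.497902
Price P = sum_t PV_t = 1049.250071
First compute Macaulay numerator sum_t t * PV_t:
  t * PV_t at t = 1.0000: 60.752170
  t * PV_t at t = 2.0000: 1976.995803
Macaulay duration D = 2037.747973 / 1049.250071 = 1.942099
Modified duration = D / (1 + y/m) = 1.942099 / (1 + 0.037000) = 1.872806


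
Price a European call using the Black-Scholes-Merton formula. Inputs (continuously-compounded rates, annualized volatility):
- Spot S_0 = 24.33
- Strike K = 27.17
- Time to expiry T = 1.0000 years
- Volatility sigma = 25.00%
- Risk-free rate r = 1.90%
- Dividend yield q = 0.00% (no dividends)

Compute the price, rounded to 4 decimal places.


d1 = (ln(S/K) + (r - q + 0.5*sigma^2) * T) / (sigma * sqrt(T)) = -0.24061307
d2 = d1 - sigma * sqrt(T) = -0.49061307
exp(-rT) = 0.98117936; exp(-qT) = 1.00000000
C = S_0 * exp(-qT) * N(d1) - K * exp(-rT) * N(d2)
N(d1) = 0.40492751; N(d2) = 0.31185007
C = 24.3300 * 1.00000000 * 0.40492751 - 27.1700 * 0.98117936 * 0.31185007 = 1.5384

Answer: Price = 1.5384


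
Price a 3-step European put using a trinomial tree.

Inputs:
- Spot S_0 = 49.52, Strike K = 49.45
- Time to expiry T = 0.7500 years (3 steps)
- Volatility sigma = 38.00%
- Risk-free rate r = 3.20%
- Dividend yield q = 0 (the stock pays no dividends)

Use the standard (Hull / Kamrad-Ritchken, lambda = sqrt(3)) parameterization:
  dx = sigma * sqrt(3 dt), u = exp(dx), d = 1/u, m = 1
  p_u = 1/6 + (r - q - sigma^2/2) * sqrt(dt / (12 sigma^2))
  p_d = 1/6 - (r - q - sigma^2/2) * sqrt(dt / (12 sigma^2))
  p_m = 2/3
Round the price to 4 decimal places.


Answer: Price = V(0,0) = 5.1960

Derivation:
dt = T/N = 0.250000; dx = sigma*sqrt(3*dt) = 0.329090
u = exp(dx) = 1.389702; d = 1/u = 0.719579
p_u = 0.151397, p_m = 0.666667, p_d = 0.181936
Discount per step: exp(-r*dt) = 0.992032
Stock lattice S(k, j) with j the centered position index:
  k=0: S(0,+0) = 49.5200
  k=1: S(1,-1) = 35.6335; S(1,+0) = 49.5200; S(1,+1) = 68.8181
  k=2: S(2,-2) = 25.6411; S(2,-1) = 35.6335; S(2,+0) = 49.5200; S(2,+1) = 68.8181; S(2,+2) = 95.6366
  k=3: S(3,-3) = 18.4508; S(3,-2) = 25.6411; S(3,-1) = 35.6335; S(3,+0) = 49.5200; S(3,+1) = 68.8181; S(3,+2) = 95.6366; S(3,+3) = 132.9065
Terminal payoffs V(N, j) = max(K - S_T, 0):
  V(3,-3) = 30.999201; V(3,-2) = 23.808880; V(3,-1) = 13.816473; V(3,+0) = 0.000000; V(3,+1) = 0.000000; V(3,+2) = 0.000000; V(3,+3) = 0.000000
Backward induction: V(k, j) = exp(-r*dt) * [p_u * V(k+1, j+1) + p_m * V(k+1, j) + p_d * V(k+1, j-1)]
  V(2,-2) = exp(-r*dt) * [p_u*13.816473 + p_m*23.808880 + p_d*30.999201] = 23.416155
  V(2,-1) = exp(-r*dt) * [p_u*0.000000 + p_m*13.816473 + p_d*23.808880] = 13.434766
  V(2,+0) = exp(-r*dt) * [p_u*0.000000 + p_m*0.000000 + p_d*13.816473] = 2.493685
  V(2,+1) = exp(-r*dt) * [p_u*0.000000 + p_m*0.000000 + p_d*0.000000] = 0.000000
  V(2,+2) = exp(-r*dt) * [p_u*0.000000 + p_m*0.000000 + p_d*0.000000] = 0.000000
  V(1,-1) = exp(-r*dt) * [p_u*2.493685 + p_m*13.434766 + p_d*23.416155] = 13.485971
  V(1,+0) = exp(-r*dt) * [p_u*0.000000 + p_m*2.493685 + p_d*13.434766] = 4.074003
  V(1,+1) = exp(-r*dt) * [p_u*0.000000 + p_m*0.000000 + p_d*2.493685] = 0.450076
  V(0,+0) = exp(-r*dt) * [p_u*0.450076 + p_m*4.074003 + p_d*13.485971] = 5.195992


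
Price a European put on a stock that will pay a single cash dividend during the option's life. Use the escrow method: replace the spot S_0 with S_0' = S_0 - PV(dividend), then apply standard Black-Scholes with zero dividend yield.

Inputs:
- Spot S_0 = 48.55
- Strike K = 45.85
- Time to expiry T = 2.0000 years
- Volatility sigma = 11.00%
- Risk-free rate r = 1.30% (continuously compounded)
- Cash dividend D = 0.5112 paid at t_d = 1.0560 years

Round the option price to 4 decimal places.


PV(D) = D * exp(-r * t_d) = 0.5112 * 0.98636580 = 0.50423020
S_0' = S_0 - PV(D) = 48.5500 - 0.50423020 = 48.04576980
d1 = (ln(S_0'/K) + (r + sigma^2/2)*T) / (sigma*sqrt(T)) = 0.54562221
d2 = d1 - sigma*sqrt(T) = 0.39005871
exp(-rT) = 0.97433509
N(-d1) = 0.29266283; N(-d2) = 0.34824657
P = K * exp(-rT) * N(-d2) - S_0' * N(-d1) = 45.8500 * 0.97433509 * 0.34824657 - 48.04576980 * 0.29266283 = 1.4961

Answer: Price = 1.4961


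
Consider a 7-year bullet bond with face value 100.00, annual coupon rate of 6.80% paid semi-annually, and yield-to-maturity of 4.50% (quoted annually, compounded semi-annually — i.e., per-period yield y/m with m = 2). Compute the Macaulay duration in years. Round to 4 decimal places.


Coupon per period c = face * coupon_rate / m = 3.400000
Periods per year m = 2; per-period yield y/m = 0.022500
Number of cashflows N = 14
Cashflows (t years, CF_t, discount factor 1/(1+y/m)^(m*t), PV):
  t = 0.5000: CF_t = 3.400000, DF = 0.977995, PV = 3.325183
  t = 1.0000: CF_t = 3.400000, DF = 0.956474, PV = 3.252013
  t = 1.5000: CF_t = 3.400000, DF = 0.935427, PV = 3.180453
  t = 2.0000: CF_t = 3.400000, DF = 0.914843, PV = 3.110467
  t = 2.5000: CF_t = 3.400000, DF = 0.894712, PV = 3.042022
  t = 3.0000: CF_t = 3.400000, DF = 0.875024, PV = 2.975083
  t = 3.5000: CF_t = 3.400000, DF = 0.855769, PV = 2.909616
  t = 4.0000: CF_t = 3.400000, DF = 0.836938, PV = 2.845590
  t = 4.5000: CF_t = 3.400000, DF = 0.818522, PV = 2.782973
  t = 5.0000: CF_t = 3.400000, DF = 0.800510, PV = 2.721734
  t = 5.5000: CF_t = 3.400000, DF = 0.782895, PV = 2.661843
  t = 6.0000: CF_t = 3.400000, DF = 0.765667, PV = 2.603269
  t = 6.5000: CF_t = 3.400000, DF = 0.748819, PV = 2.545985
  t = 7.0000: CF_t = 103.400000, DF = 0.732341, PV = 75.724097
Price P = sum_t PV_t = 113.680330
Macaulay numerator sum_t t * PV_t:
  t * PV_t at t = 0.5000: 1.662592
  t * PV_t at t = 1.0000: 3.252013
  t * PV_t at t = 1.5000: 4.770679
  t * PV_t at t = 2.0000: 6.220935
  t * PV_t at t = 2.5000: 7.605055
  t * PV_t at t = 3.0000: 8.925248
  t * PV_t at t = 3.5000: 10.183657
  t * PV_t at t = 4.0000: 11.382362
  t * PV_t at t = 4.5000: 12.523381
  t * PV_t at t = 5.0000: 13.608672
  t * PV_t at t = 5.5000: 14.640136
  t * PV_t at t = 6.0000: 15.619617
  t * PV_t at t = 6.5000: 16.548901
  t * PV_t at t = 7.0000: 530.068682
Macaulay duration D = (sum_t t * PV_t) / P = 657.011928 / 113.680330 = 5.779469

Answer: Macaulay duration = 5.7795 years


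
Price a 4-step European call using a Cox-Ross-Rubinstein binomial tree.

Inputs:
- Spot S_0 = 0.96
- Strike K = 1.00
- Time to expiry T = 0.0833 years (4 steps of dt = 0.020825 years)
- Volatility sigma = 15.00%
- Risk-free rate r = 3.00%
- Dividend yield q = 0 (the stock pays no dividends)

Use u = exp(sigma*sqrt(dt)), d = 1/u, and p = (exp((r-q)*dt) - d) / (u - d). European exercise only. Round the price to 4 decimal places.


Answer: Price = V(0,0) = 0.0038

Derivation:
dt = T/N = 0.020825
u = exp(sigma*sqrt(dt)) = 1.021882; d = 1/u = 0.978586
p = (exp((r-q)*dt) - d) / (u - d) = 0.509023
Discount per step: exp(-r*dt) = 0.999375
Stock lattice S(k, i) with i counting down-moves:
  k=0: S(0,0) = 0.9600
  k=1: S(1,0) = 0.9810; S(1,1) = 0.9394
  k=2: S(2,0) = 1.0025; S(2,1) = 0.9600; S(2,2) = 0.9193
  k=3: S(3,0) = 1.0244; S(3,1) = 0.9810; S(3,2) = 0.9394; S(3,3) = 0.8996
  k=4: S(4,0) = 1.0468; S(4,1) = 1.0025; S(4,2) = 0.9600; S(4,3) = 0.9193; S(4,4) = 0.8804
Terminal payoffs V(N, i) = max(S_T - K, 0):
  V(4,0) = 0.046827; V(4,1) = 0.002474; V(4,2) = 0.000000; V(4,3) = 0.000000; V(4,4) = 0.000000
Backward induction: V(k, i) = exp(-r*dt) * [p * V(k+1, i) + (1-p) * V(k+1, i+1)].
  V(3,0) = exp(-r*dt) * [p*0.046827 + (1-p)*0.002474] = 0.025035
  V(3,1) = exp(-r*dt) * [p*0.002474 + (1-p)*0.000000] = 0.001258
  V(3,2) = exp(-r*dt) * [p*0.000000 + (1-p)*0.000000] = 0.000000
  V(3,3) = exp(-r*dt) * [p*0.000000 + (1-p)*0.000000] = 0.000000
  V(2,0) = exp(-r*dt) * [p*0.025035 + (1-p)*0.001258] = 0.013353
  V(2,1) = exp(-r*dt) * [p*0.001258 + (1-p)*0.000000] = 0.000640
  V(2,2) = exp(-r*dt) * [p*0.000000 + (1-p)*0.000000] = 0.000000
  V(1,0) = exp(-r*dt) * [p*0.013353 + (1-p)*0.000640] = 0.007107
  V(1,1) = exp(-r*dt) * [p*0.000640 + (1-p)*0.000000] = 0.000326
  V(0,0) = exp(-r*dt) * [p*0.007107 + (1-p)*0.000326] = 0.003775


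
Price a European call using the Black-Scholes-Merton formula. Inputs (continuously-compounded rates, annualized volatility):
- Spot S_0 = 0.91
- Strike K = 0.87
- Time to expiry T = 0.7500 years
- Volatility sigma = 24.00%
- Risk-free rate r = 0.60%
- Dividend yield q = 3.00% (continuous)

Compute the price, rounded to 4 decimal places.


Answer: Price = 0.0851

Derivation:
d1 = (ln(S/K) + (r - q + 0.5*sigma^2) * T) / (sigma * sqrt(T)) = 0.23359297
d2 = d1 - sigma * sqrt(T) = 0.02574688
exp(-rT) = 0.99551011; exp(-qT) = 0.97775124
C = S_0 * exp(-qT) * N(d1) - K * exp(-rT) * N(d2)
N(d1) = 0.59234951; N(d2) = 0.51027038
C = 0.9100 * 0.97775124 * 0.59234951 - 0.8700 * 0.99551011 * 0.51027038 = 0.0851


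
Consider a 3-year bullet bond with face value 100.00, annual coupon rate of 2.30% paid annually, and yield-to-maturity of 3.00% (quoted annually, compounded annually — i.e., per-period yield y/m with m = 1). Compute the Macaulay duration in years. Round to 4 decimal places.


Coupon per period c = face * coupon_rate / m = 2.300000
Periods per year m = 1; per-period yield y/m = 0.030000
Number of cashflows N = 3
Cashflows (t years, CF_t, discount factor 1/(1+y/m)^(m*t), PV):
  t = 1.0000: CF_t = 2.300000, DF = 0.970874, PV = 2.233010
  t = 2.0000: CF_t = 2.300000, DF = 0.942596, PV = 2.167971
  t = 3.0000: CF_t = 102.300000, DF = 0.915142, PV = 93.618992
Price P = sum_t PV_t = 98.019972
Macaulay numerator sum_t t * PV_t:
  t * PV_t at t = 1.0000: 2.233010
  t * PV_t at t = 2.0000: 4.335941
  t * PV_t at t = 3.0000: 280.856975
Macaulay duration D = (sum_t t * PV_t) / P = 287.425926 / 98.019972 = 2.932320

Answer: Macaulay duration = 2.9323 years


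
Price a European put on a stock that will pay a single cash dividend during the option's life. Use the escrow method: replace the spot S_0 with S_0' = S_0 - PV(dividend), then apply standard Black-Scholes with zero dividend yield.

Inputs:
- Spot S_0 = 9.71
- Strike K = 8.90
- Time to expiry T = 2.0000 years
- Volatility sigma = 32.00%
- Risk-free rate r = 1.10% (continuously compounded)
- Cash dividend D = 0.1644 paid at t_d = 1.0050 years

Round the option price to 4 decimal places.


PV(D) = D * exp(-r * t_d) = 0.1644 * 0.98900588 = 0.16259257
S_0' = S_0 - PV(D) = 9.7100 - 0.16259257 = 9.54740743
d1 = (ln(S_0'/K) + (r + sigma^2/2)*T) / (sigma*sqrt(T)) = 0.43004990
d2 = d1 - sigma*sqrt(T) = -0.02249844
exp(-rT) = 0.97824024
N(-d1) = 0.33357967; N(-d2) = 0.50897482
P = K * exp(-rT) * N(-d2) - S_0' * N(-d1) = 8.9000 * 0.97824024 * 0.50897482 - 9.54740743 * 0.33357967 = 1.2465

Answer: Price = 1.2465


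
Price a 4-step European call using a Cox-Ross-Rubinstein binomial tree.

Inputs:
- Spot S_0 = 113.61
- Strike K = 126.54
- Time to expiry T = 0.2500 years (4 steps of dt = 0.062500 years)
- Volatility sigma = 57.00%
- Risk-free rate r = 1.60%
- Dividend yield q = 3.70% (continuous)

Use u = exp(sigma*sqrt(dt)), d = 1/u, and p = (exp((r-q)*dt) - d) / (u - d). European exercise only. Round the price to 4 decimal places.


dt = T/N = 0.062500
u = exp(sigma*sqrt(dt)) = 1.153153; d = 1/u = 0.867188
p = (exp((r-q)*dt) - d) / (u - d) = 0.459848
Discount per step: exp(-r*dt) = 0.999000
Stock lattice S(k, i) with i counting down-moves:
  k=0: S(0,0) = 113.6100
  k=1: S(1,0) = 131.0097; S(1,1) = 98.5212
  k=2: S(2,0) = 151.0743; S(2,1) = 113.6100; S(2,2) = 85.4363
  k=3: S(3,0) = 174.2118; S(3,1) = 131.0097; S(3,2) = 98.5212; S(3,3) = 74.0893
  k=4: S(4,0) = 200.8928; S(4,1) = 151.0743; S(4,2) = 113.6100; S(4,3) = 85.4363; S(4,4) = 64.2493
Terminal payoffs V(N, i) = max(S_T - K, 0):
  V(4,0) = 74.352820; V(4,1) = 24.534264; V(4,2) = 0.000000; V(4,3) = 0.000000; V(4,4) = 0.000000
Backward induction: V(k, i) = exp(-r*dt) * [p * V(k+1, i) + (1-p) * V(k+1, i+1)].
  V(3,0) = exp(-r*dt) * [p*74.352820 + (1-p)*24.534264] = 47.395831
  V(3,1) = exp(-r*dt) * [p*24.534264 + (1-p)*0.000000] = 11.270767
  V(3,2) = exp(-r*dt) * [p*0.000000 + (1-p)*0.000000] = 0.000000
  V(3,3) = exp(-r*dt) * [p*0.000000 + (1-p)*0.000000] = 0.000000
  V(2,0) = exp(-r*dt) * [p*47.395831 + (1-p)*11.270767] = 27.854953
  V(2,1) = exp(-r*dt) * [p*11.270767 + (1-p)*0.000000] = 5.177665
  V(2,2) = exp(-r*dt) * [p*0.000000 + (1-p)*0.000000] = 0.000000
  V(1,0) = exp(-r*dt) * [p*27.854953 + (1-p)*5.177665] = 15.590183
  V(1,1) = exp(-r*dt) * [p*5.177665 + (1-p)*0.000000] = 2.378561
  V(0,0) = exp(-r*dt) * [p*15.590183 + (1-p)*2.378561] = 8.445455

Answer: Price = V(0,0) = 8.4455


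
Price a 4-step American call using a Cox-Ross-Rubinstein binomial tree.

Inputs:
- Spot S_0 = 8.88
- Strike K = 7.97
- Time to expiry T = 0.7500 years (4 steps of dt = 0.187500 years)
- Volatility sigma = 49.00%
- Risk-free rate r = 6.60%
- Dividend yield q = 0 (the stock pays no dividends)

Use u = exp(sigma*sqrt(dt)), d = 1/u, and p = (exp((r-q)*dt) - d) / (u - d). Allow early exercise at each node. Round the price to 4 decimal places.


dt = T/N = 0.187500
u = exp(sigma*sqrt(dt)) = 1.236366; d = 1/u = 0.808822
p = (exp((r-q)*dt) - d) / (u - d) = 0.476278
Discount per step: exp(-r*dt) = 0.987701
Stock lattice S(k, i) with i counting down-moves:
  k=0: S(0,0) = 8.8800
  k=1: S(1,0) = 10.9789; S(1,1) = 7.1823
  k=2: S(2,0) = 13.5740; S(2,1) = 8.8800; S(2,2) = 5.8092
  k=3: S(3,0) = 16.7824; S(3,1) = 10.9789; S(3,2) = 7.1823; S(3,3) = 4.6986
  k=4: S(4,0) = 20.7492; S(4,1) = 13.5740; S(4,2) = 8.8800; S(4,3) = 5.8092; S(4,4) = 3.8004
Terminal payoffs V(N, i) = max(S_T - K, 0):
  V(4,0) = 12.779174; V(4,1) = 5.603970; V(4,2) = 0.910000; V(4,3) = 0.000000; V(4,4) = 0.000000
Backward induction: V(k, i) = exp(-r*dt) * [p * V(k+1, i) + (1-p) * V(k+1, i+1)]; then take max(V_cont, immediate exercise) for American.
  V(3,0) = exp(-r*dt) * [p*12.779174 + (1-p)*5.603970] = 8.910413; exercise = 8.812392; V(3,0) = max -> 8.910413
  V(3,1) = exp(-r*dt) * [p*5.603970 + (1-p)*0.910000] = 3.106949; exercise = 3.008928; V(3,1) = max -> 3.106949
  V(3,2) = exp(-r*dt) * [p*0.910000 + (1-p)*0.000000] = 0.428083; exercise = 0.000000; V(3,2) = max -> 0.428083
  V(3,3) = exp(-r*dt) * [p*0.000000 + (1-p)*0.000000] = 0.000000; exercise = 0.000000; V(3,3) = max -> 0.000000
  V(2,0) = exp(-r*dt) * [p*8.910413 + (1-p)*3.106949] = 5.798807; exercise = 5.603970; V(2,0) = max -> 5.798807
  V(2,1) = exp(-r*dt) * [p*3.106949 + (1-p)*0.428083] = 1.683012; exercise = 0.910000; V(2,1) = max -> 1.683012
  V(2,2) = exp(-r*dt) * [p*0.428083 + (1-p)*0.000000] = 0.201379; exercise = 0.000000; V(2,2) = max -> 0.201379
  V(1,0) = exp(-r*dt) * [p*5.798807 + (1-p)*1.683012] = 3.598468; exercise = 3.008928; V(1,0) = max -> 3.598468
  V(1,1) = exp(-r*dt) * [p*1.683012 + (1-p)*0.201379] = 0.895893; exercise = 0.000000; V(1,1) = max -> 0.895893
  V(0,0) = exp(-r*dt) * [p*3.598468 + (1-p)*0.895893] = 2.156222; exercise = 0.910000; V(0,0) = max -> 2.156222

Answer: Price = V(0,0) = 2.1562


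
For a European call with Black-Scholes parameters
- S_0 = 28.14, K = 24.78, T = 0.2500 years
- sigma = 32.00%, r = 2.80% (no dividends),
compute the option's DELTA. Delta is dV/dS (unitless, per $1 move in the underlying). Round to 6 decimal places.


Answer: Delta = 0.820814

Derivation:
d1 = 0.9184698468; d2 = 0.7584698468
phi(d1) = 0.2616540774; exp(-qT) = 1.0000000000; exp(-rT) = 0.9930244429
N(d1) = 0.8208135309
Delta = exp(-qT) * N(d1) = 1.0000000000 * 0.8208135309 = 0.820814


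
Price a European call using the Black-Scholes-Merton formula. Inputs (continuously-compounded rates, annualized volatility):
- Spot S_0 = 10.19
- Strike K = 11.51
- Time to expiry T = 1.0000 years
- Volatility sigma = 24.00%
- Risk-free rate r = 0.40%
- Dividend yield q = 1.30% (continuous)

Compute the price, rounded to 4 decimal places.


Answer: Price = 0.4731

Derivation:
d1 = (ln(S/K) + (r - q + 0.5*sigma^2) * T) / (sigma * sqrt(T)) = -0.42503906
d2 = d1 - sigma * sqrt(T) = -0.66503906
exp(-rT) = 0.99600799; exp(-qT) = 0.98708414
C = S_0 * exp(-qT) * N(d1) - K * exp(-rT) * N(d2)
N(d1) = 0.33540410; N(d2) = 0.25301275
C = 10.1900 * 0.98708414 * 0.33540410 - 11.5100 * 0.99600799 * 0.25301275 = 0.4731


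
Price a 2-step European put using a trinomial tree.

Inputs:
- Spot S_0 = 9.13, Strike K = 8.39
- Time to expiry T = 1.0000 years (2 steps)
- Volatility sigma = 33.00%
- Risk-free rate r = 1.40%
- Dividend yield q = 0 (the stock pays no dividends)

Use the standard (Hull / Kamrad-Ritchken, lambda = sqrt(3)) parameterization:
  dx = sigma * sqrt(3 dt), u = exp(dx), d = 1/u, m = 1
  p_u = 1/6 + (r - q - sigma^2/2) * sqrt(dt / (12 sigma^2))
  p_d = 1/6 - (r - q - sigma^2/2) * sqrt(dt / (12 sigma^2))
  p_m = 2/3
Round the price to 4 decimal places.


dt = T/N = 0.500000; dx = sigma*sqrt(3*dt) = 0.404166
u = exp(dx) = 1.498052; d = 1/u = 0.667533
p_u = 0.141646, p_m = 0.666667, p_d = 0.191687
Discount per step: exp(-r*dt) = 0.993024
Stock lattice S(k, j) with j the centered position index:
  k=0: S(0,+0) = 9.1300
  k=1: S(1,-1) = 6.0946; S(1,+0) = 9.1300; S(1,+1) = 13.6772
  k=2: S(2,-2) = 4.0683; S(2,-1) = 6.0946; S(2,+0) = 9.1300; S(2,+1) = 13.6772; S(2,+2) = 20.4892
Terminal payoffs V(N, j) = max(K - S_T, 0):
  V(2,-2) = 4.321664; V(2,-1) = 2.295420; V(2,+0) = 0.000000; V(2,+1) = 0.000000; V(2,+2) = 0.000000
Backward induction: V(k, j) = exp(-r*dt) * [p_u * V(k+1, j+1) + p_m * V(k+1, j) + p_d * V(k+1, j-1)]
  V(1,-1) = exp(-r*dt) * [p_u*0.000000 + p_m*2.295420 + p_d*4.321664] = 2.342235
  V(1,+0) = exp(-r*dt) * [p_u*0.000000 + p_m*0.000000 + p_d*2.295420] = 0.436934
  V(1,+1) = exp(-r*dt) * [p_u*0.000000 + p_m*0.000000 + p_d*0.000000] = 0.000000
  V(0,+0) = exp(-r*dt) * [p_u*0.000000 + p_m*0.436934 + p_d*2.342235] = 0.735102

Answer: Price = V(0,0) = 0.7351


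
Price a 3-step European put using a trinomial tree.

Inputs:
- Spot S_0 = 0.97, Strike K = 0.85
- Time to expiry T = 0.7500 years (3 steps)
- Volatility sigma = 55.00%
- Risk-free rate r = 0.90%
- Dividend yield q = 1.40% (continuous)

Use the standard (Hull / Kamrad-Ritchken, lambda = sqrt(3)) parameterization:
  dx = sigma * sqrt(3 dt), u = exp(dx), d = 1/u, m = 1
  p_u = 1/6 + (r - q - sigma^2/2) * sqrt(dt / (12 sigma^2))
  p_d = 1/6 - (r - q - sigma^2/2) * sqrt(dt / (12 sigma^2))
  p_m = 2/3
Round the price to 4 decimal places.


dt = T/N = 0.250000; dx = sigma*sqrt(3*dt) = 0.476314
u = exp(dx) = 1.610128; d = 1/u = 0.621068
p_u = 0.125662, p_m = 0.666667, p_d = 0.207672
Discount per step: exp(-r*dt) = 0.997753
Stock lattice S(k, j) with j the centered position index:
  k=0: S(0,+0) = 0.9700
  k=1: S(1,-1) = 0.6024; S(1,+0) = 0.9700; S(1,+1) = 1.5618
  k=2: S(2,-2) = 0.3742; S(2,-1) = 0.6024; S(2,+0) = 0.9700; S(2,+1) = 1.5618; S(2,+2) = 2.5147
  k=3: S(3,-3) = 0.2324; S(3,-2) = 0.3742; S(3,-1) = 0.6024; S(3,+0) = 0.9700; S(3,+1) = 1.5618; S(3,+2) = 2.5147; S(3,+3) = 4.0491
Terminal payoffs V(N, j) = max(K - S_T, 0):
  V(3,-3) = 0.617625; V(3,-2) = 0.475846; V(3,-1) = 0.247564; V(3,+0) = 0.000000; V(3,+1) = 0.000000; V(3,+2) = 0.000000; V(3,+3) = 0.000000
Backward induction: V(k, j) = exp(-r*dt) * [p_u * V(k+1, j+1) + p_m * V(k+1, j) + p_d * V(k+1, j-1)]
  V(2,-2) = exp(-r*dt) * [p_u*0.247564 + p_m*0.475846 + p_d*0.617625] = 0.475532
  V(2,-1) = exp(-r*dt) * [p_u*0.000000 + p_m*0.247564 + p_d*0.475846] = 0.263269
  V(2,+0) = exp(-r*dt) * [p_u*0.000000 + p_m*0.000000 + p_d*0.247564] = 0.051296
  V(2,+1) = exp(-r*dt) * [p_u*0.000000 + p_m*0.000000 + p_d*0.000000] = 0.000000
  V(2,+2) = exp(-r*dt) * [p_u*0.000000 + p_m*0.000000 + p_d*0.000000] = 0.000000
  V(1,-1) = exp(-r*dt) * [p_u*0.051296 + p_m*0.263269 + p_d*0.475532] = 0.280082
  V(1,+0) = exp(-r*dt) * [p_u*0.000000 + p_m*0.051296 + p_d*0.263269] = 0.088671
  V(1,+1) = exp(-r*dt) * [p_u*0.000000 + p_m*0.000000 + p_d*0.051296] = 0.010629
  V(0,+0) = exp(-r*dt) * [p_u*0.010629 + p_m*0.088671 + p_d*0.280082] = 0.118348

Answer: Price = V(0,0) = 0.1183


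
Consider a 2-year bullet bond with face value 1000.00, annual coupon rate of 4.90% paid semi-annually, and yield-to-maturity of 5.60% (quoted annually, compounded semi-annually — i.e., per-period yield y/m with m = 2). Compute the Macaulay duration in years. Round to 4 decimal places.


Coupon per period c = face * coupon_rate / m = 24.500000
Periods per year m = 2; per-period yield y/m = 0.028000
Number of cashflows N = 4
Cashflows (t years, CF_t, discount factor 1/(1+y/m)^(m*t), PV):
  t = 0.5000: CF_t = 24.500000, DF = 0.972763, PV = 23.832685
  t = 1.0000: CF_t = 24.500000, DF = 0.946267, PV = 23.183546
  t = 1.5000: CF_t = 24.500000, DF = 0.920493, PV = 22.552087
  t = 2.0000: CF_t = 1024.500000, DF = 0.895422, PV = 917.359376
Price P = sum_t PV_t = 986.927694
Macaulay numerator sum_t t * PV_t:
  t * PV_t at t = 0.5000: 11.916342
  t * PV_t at t = 1.0000: 23.183546
  t * PV_t at t = 1.5000: 33.828131
  t * PV_t at t = 2.0000: 1834.718752
Macaulay duration D = (sum_t t * PV_t) / P = 1903.646771 / 986.927694 = 1.928861

Answer: Macaulay duration = 1.9289 years


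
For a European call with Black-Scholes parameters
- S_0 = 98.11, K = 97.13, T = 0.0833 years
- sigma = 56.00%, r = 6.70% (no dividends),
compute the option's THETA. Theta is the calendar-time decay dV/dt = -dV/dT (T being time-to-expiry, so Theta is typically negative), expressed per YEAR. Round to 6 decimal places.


Answer: Theta = -40.655016

Derivation:
d1 = 0.1774565776; d2 = 0.0158308370
phi(d1) = 0.3927099612; exp(-qT) = 1.0000000000; exp(-rT) = 0.9944344454
Theta = -S*exp(-qT)*phi(d1)*sigma/(2*sqrt(T)) - r*K*exp(-rT)*N(d2) + q*S*exp(-qT)*N(d1)
N(d1) = 0.5704251150; N(d2) = 0.5063153264; sqrt(T) = 0.2886173938
Term 1 = -98.1100 * 1.0000000000 * 0.3927099612 * 0.5600 / (2 * 0.2886173938) = -37.3784014196
Term 2 = -0.0670 * 97.1300 * 0.9944344454 * 0.5063153264 = -3.2766150702
Term 3 = 0 (no dividend yield, q = 0)
Theta = -37.3784014196 + (-3.2766150702) + (0.0000000000) = -40.655016


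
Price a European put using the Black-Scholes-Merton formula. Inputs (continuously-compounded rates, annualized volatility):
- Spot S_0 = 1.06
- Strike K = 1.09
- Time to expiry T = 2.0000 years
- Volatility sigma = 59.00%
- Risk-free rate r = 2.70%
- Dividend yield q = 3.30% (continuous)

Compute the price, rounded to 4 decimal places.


Answer: Price = 0.3481

Derivation:
d1 = (ln(S/K) + (r - q + 0.5*sigma^2) * T) / (sigma * sqrt(T)) = 0.36936287
d2 = d1 - sigma * sqrt(T) = -0.46502313
exp(-rT) = 0.94743211; exp(-qT) = 0.93613086
P = K * exp(-rT) * N(-d2) - S_0 * exp(-qT) * N(-d1)
N(-d1) = 0.35592863; N(-d2) = 0.67904255
P = 1.0900 * 0.94743211 * 0.67904255 - 1.0600 * 0.93613086 * 0.35592863 = 0.3481


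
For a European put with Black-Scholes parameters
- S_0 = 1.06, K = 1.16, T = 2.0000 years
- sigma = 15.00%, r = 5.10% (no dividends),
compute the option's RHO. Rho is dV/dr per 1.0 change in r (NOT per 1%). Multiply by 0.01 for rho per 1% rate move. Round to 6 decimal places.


Answer: Rho = -1.089462

Derivation:
d1 = 0.1619222816; d2 = -0.0502097527
phi(d1) = 0.3937465126; exp(-qT) = 1.0000000000; exp(-rT) = 0.9030295517
N(-d2) = 0.5200223801
Rho = -K*T*exp(-rT)*N(-d2) = -1.1600 * 2.0000 * 0.9030295517 * 0.5200223801 = -1.089462


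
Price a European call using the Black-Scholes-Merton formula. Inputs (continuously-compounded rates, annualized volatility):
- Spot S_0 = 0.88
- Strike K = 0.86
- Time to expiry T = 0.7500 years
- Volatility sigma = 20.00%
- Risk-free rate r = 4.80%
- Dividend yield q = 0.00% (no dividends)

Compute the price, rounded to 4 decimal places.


d1 = (ln(S/K) + (r - q + 0.5*sigma^2) * T) / (sigma * sqrt(T)) = 0.42717868
d2 = d1 - sigma * sqrt(T) = 0.25397360
exp(-rT) = 0.96464029; exp(-qT) = 1.00000000
C = S_0 * exp(-qT) * N(d1) - K * exp(-rT) * N(d2)
N(d1) = 0.66537541; N(d2) = 0.60024202
C = 0.8800 * 1.00000000 * 0.66537541 - 0.8600 * 0.96464029 * 0.60024202 = 0.0876

Answer: Price = 0.0876


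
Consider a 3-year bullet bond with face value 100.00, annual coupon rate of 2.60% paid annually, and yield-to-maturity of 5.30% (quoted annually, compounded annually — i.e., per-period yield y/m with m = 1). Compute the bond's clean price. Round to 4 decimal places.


Coupon per period c = face * coupon_rate / m = 2.600000
Periods per year m = 1; per-period yield y/m = 0.053000
Number of cashflows N = 3
Cashflows (t years, CF_t, discount factor 1/(1+y/m)^(m*t), PV):
  t = 1.0000: CF_t = 2.600000, DF = 0.949668, PV = 2.469136
  t = 2.0000: CF_t = 2.600000, DF = 0.901869, PV = 2.344858
  t = 3.0000: CF_t = 102.600000, DF = 0.856475, PV = 87.874375
Price P = sum_t PV_t = 92.688369

Answer: Price = 92.6884


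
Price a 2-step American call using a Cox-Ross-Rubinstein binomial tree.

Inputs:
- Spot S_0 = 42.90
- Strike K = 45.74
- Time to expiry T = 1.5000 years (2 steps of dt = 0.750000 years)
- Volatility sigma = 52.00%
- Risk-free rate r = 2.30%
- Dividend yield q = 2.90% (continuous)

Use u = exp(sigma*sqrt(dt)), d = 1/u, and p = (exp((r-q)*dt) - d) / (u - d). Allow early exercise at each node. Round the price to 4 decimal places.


Answer: Price = V(0,0) = 8.5461

Derivation:
dt = T/N = 0.750000
u = exp(sigma*sqrt(dt)) = 1.568835; d = 1/u = 0.637416
p = (exp((r-q)*dt) - d) / (u - d) = 0.384461
Discount per step: exp(-r*dt) = 0.982898
Stock lattice S(k, i) with i counting down-moves:
  k=0: S(0,0) = 42.9000
  k=1: S(1,0) = 67.3030; S(1,1) = 27.3451
  k=2: S(2,0) = 105.5873; S(2,1) = 42.9000; S(2,2) = 17.4302
Terminal payoffs V(N, i) = max(S_T - K, 0):
  V(2,0) = 59.847316; V(2,1) = 0.000000; V(2,2) = 0.000000
Backward induction: V(k, i) = exp(-r*dt) * [p * V(k+1, i) + (1-p) * V(k+1, i+1)]; then take max(V_cont, immediate exercise) for American.
  V(1,0) = exp(-r*dt) * [p*59.847316 + (1-p)*0.000000] = 22.615462; exercise = 21.563015; V(1,0) = max -> 22.615462
  V(1,1) = exp(-r*dt) * [p*0.000000 + (1-p)*0.000000] = 0.000000; exercise = 0.000000; V(1,1) = max -> 0.000000
  V(0,0) = exp(-r*dt) * [p*22.615462 + (1-p)*0.000000] = 8.546066; exercise = 0.000000; V(0,0) = max -> 8.546066


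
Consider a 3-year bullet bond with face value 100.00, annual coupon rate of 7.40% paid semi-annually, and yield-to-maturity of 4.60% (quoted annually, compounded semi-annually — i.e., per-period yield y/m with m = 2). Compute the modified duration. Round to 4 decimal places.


Answer: Modified duration = 2.6937

Derivation:
Coupon per period c = face * coupon_rate / m = 3.700000
Periods per year m = 2; per-period yield y/m = 0.023000
Number of cashflows N = 6
Cashflows (t years, CF_t, discount factor 1/(1+y/m)^(m*t), PV):
  t = 0.5000: CF_t = 3.700000, DF = 0.977517, PV = 3.616813
  t = 1.0000: CF_t = 3.700000, DF = 0.955540, PV = 3.535497
  t = 1.5000: CF_t = 3.700000, DF = 0.934056, PV = 3.456009
  t = 2.0000: CF_t = 3.700000, DF = 0.913056, PV = 3.378308
  t = 2.5000: CF_t = 3.700000, DF = 0.892528, PV = 3.302353
  t = 3.0000: CF_t = 103.700000, DF = 0.872461, PV = 90.474242
Price P = sum_t PV_t = 107.763222
First compute Macaulay numerator sum_t t * PV_t:
  t * PV_t at t = 0.5000: 1.808407
  t * PV_t at t = 1.0000: 3.535497
  t * PV_t at t = 1.5000: 5.184013
  t * PV_t at t = 2.0000: 6.756615
  t * PV_t at t = 2.5000: 8.255884
  t * PV_t at t = 3.0000: 271.422727
Macaulay duration D = 296.963142 / 107.763222 = 2.755700
Modified duration = D / (1 + y/m) = 2.755700 / (1 + 0.023000) = 2.693744


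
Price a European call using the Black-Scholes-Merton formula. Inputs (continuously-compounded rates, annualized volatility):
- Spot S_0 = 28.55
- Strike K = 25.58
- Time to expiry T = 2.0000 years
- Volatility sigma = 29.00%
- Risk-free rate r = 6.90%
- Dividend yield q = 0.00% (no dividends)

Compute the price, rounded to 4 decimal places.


Answer: Price = 7.9803

Derivation:
d1 = (ln(S/K) + (r - q + 0.5*sigma^2) * T) / (sigma * sqrt(T)) = 0.80938402
d2 = d1 - sigma * sqrt(T) = 0.39926209
exp(-rT) = 0.87109869; exp(-qT) = 1.00000000
C = S_0 * exp(-qT) * N(d1) - K * exp(-rT) * N(d2)
N(d1) = 0.79085286; N(d2) = 0.65514995
C = 28.5500 * 1.00000000 * 0.79085286 - 25.5800 * 0.87109869 * 0.65514995 = 7.9803


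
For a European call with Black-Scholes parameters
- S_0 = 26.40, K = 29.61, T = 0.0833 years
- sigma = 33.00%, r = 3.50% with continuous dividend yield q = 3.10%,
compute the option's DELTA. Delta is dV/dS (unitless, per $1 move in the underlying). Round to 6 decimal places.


Answer: Delta = 0.123998

Derivation:
d1 = -1.1536637160; d2 = -1.2489074560
phi(d1) = 0.2050690519; exp(-qT) = 0.9974210313; exp(-rT) = 0.9970887459
N(d1) = 0.1243190325
Delta = exp(-qT) * N(d1) = 0.9974210313 * 0.1243190325 = 0.123998


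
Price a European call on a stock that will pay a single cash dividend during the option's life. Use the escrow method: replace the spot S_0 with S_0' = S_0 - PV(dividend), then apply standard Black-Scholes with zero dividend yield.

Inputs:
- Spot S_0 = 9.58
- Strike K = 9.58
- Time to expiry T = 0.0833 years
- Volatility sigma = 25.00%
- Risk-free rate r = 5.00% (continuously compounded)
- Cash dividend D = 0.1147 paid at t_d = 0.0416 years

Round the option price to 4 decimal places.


PV(D) = D * exp(-r * t_d) = 0.1147 * 0.99792216 = 0.11446167
S_0' = S_0 - PV(D) = 9.5800 - 0.11446167 = 9.46553833
d1 = (ln(S_0'/K) + (r + sigma^2/2)*T) / (sigma*sqrt(T)) = -0.07278575
d2 = d1 - sigma*sqrt(T) = -0.14494010
exp(-rT) = 0.99584366
N(d1) = 0.47098831; N(d2) = 0.44237908
C = S_0' * N(d1) - K * exp(-rT) * N(d2) = 9.46553833 * 0.47098831 - 9.5800 * 0.99584366 * 0.44237908 = 0.2378

Answer: Price = 0.2378


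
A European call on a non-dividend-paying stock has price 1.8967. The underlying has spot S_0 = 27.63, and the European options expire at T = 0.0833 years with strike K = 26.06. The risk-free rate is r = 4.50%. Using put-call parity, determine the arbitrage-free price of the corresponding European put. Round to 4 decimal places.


Answer: Put price = 0.2292

Derivation:
Put-call parity: C - P = S_0 * exp(-qT) - K * exp(-rT).
S_0 * exp(-qT) = 27.6300 * 1.00000000 = 27.63000000
K * exp(-rT) = 26.0600 * 0.99625852 = 25.96249695
P = C - S*exp(-qT) + K*exp(-rT)
P = 1.8967 - 27.63000000 + 25.96249695 = 0.2292


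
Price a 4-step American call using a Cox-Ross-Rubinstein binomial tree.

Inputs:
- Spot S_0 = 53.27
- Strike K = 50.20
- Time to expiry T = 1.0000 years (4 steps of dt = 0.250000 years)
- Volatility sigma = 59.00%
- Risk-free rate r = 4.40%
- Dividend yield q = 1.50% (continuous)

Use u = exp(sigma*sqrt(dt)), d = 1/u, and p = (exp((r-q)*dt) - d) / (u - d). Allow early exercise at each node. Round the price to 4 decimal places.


Answer: Price = V(0,0) = 13.7801

Derivation:
dt = T/N = 0.250000
u = exp(sigma*sqrt(dt)) = 1.343126; d = 1/u = 0.744532
p = (exp((r-q)*dt) - d) / (u - d) = 0.438936
Discount per step: exp(-r*dt) = 0.989060
Stock lattice S(k, i) with i counting down-moves:
  k=0: S(0,0) = 53.2700
  k=1: S(1,0) = 71.5483; S(1,1) = 39.6612
  k=2: S(2,0) = 96.0985; S(2,1) = 53.2700; S(2,2) = 29.5290
  k=3: S(3,0) = 129.0724; S(3,1) = 71.5483; S(3,2) = 39.6612; S(3,3) = 21.9853
  k=4: S(4,0) = 173.3605; S(4,1) = 96.0985; S(4,2) = 53.2700; S(4,3) = 29.5290; S(4,4) = 16.3687
Terminal payoffs V(N, i) = max(S_T - K, 0):
  V(4,0) = 123.160514; V(4,1) = 45.898463; V(4,2) = 3.070000; V(4,3) = 0.000000; V(4,4) = 0.000000
Backward induction: V(k, i) = exp(-r*dt) * [p * V(k+1, i) + (1-p) * V(k+1, i+1)]; then take max(V_cont, immediate exercise) for American.
  V(3,0) = exp(-r*dt) * [p*123.160514 + (1-p)*45.898463] = 78.938438; exercise = 78.872379; V(3,0) = max -> 78.938438
  V(3,1) = exp(-r*dt) * [p*45.898463 + (1-p)*3.070000] = 21.629711; exercise = 21.348341; V(3,1) = max -> 21.629711
  V(3,2) = exp(-r*dt) * [p*3.070000 + (1-p)*0.000000] = 1.332792; exercise = 0.000000; V(3,2) = max -> 1.332792
  V(3,3) = exp(-r*dt) * [p*0.000000 + (1-p)*0.000000] = 0.000000; exercise = 0.000000; V(3,3) = max -> 0.000000
  V(2,0) = exp(-r*dt) * [p*78.938438 + (1-p)*21.629711] = 46.272761; exercise = 45.898463; V(2,0) = max -> 46.272761
  V(2,1) = exp(-r*dt) * [p*21.629711 + (1-p)*1.332792] = 10.129796; exercise = 3.070000; V(2,1) = max -> 10.129796
  V(2,2) = exp(-r*dt) * [p*1.332792 + (1-p)*0.000000] = 0.578610; exercise = 0.000000; V(2,2) = max -> 0.578610
  V(1,0) = exp(-r*dt) * [p*46.272761 + (1-p)*10.129796] = 25.709872; exercise = 21.348341; V(1,0) = max -> 25.709872
  V(1,1) = exp(-r*dt) * [p*10.129796 + (1-p)*0.578610] = 4.718776; exercise = 0.000000; V(1,1) = max -> 4.718776
  V(0,0) = exp(-r*dt) * [p*25.709872 + (1-p)*4.718776] = 13.780105; exercise = 3.070000; V(0,0) = max -> 13.780105


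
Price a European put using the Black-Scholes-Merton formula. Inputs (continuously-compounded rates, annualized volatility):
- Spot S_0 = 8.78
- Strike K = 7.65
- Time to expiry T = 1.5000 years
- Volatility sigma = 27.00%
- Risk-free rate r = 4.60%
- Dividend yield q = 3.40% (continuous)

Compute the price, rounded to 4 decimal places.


d1 = (ln(S/K) + (r - q + 0.5*sigma^2) * T) / (sigma * sqrt(T)) = 0.63640090
d2 = d1 - sigma * sqrt(T) = 0.30571979
exp(-rT) = 0.93332668; exp(-qT) = 0.95027867
P = K * exp(-rT) * N(-d2) - S_0 * exp(-qT) * N(-d1)
N(-d1) = 0.26225758; N(-d2) = 0.37990900
P = 7.6500 * 0.93332668 * 0.37990900 - 8.7800 * 0.95027867 * 0.26225758 = 0.5244

Answer: Price = 0.5244


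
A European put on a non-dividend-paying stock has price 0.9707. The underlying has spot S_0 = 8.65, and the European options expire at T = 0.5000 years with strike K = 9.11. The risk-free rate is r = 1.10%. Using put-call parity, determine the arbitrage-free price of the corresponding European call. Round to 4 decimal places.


Put-call parity: C - P = S_0 * exp(-qT) - K * exp(-rT).
S_0 * exp(-qT) = 8.6500 * 1.00000000 = 8.65000000
K * exp(-rT) = 9.1100 * 0.99451510 = 9.06003254
C = P + S*exp(-qT) - K*exp(-rT)
C = 0.9707 + 8.65000000 - 9.06003254 = 0.5607

Answer: Call price = 0.5607


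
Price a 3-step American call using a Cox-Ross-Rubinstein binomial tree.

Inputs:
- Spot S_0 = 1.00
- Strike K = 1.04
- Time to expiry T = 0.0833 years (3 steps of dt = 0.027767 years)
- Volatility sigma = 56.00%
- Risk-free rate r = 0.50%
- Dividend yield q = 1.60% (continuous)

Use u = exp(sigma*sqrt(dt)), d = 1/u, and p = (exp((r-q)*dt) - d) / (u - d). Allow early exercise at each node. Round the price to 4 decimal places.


dt = T/N = 0.027767
u = exp(sigma*sqrt(dt)) = 1.097807; d = 1/u = 0.910907
p = (exp((r-q)*dt) - d) / (u - d) = 0.475054
Discount per step: exp(-r*dt) = 0.999861
Stock lattice S(k, i) with i counting down-moves:
  k=0: S(0,0) = 1.0000
  k=1: S(1,0) = 1.0978; S(1,1) = 0.9109
  k=2: S(2,0) = 1.2052; S(2,1) = 1.0000; S(2,2) = 0.8298
  k=3: S(3,0) = 1.3231; S(3,1) = 1.0978; S(3,2) = 0.9109; S(3,3) = 0.7558
Terminal payoffs V(N, i) = max(S_T - K, 0):
  V(3,0) = 0.283056; V(3,1) = 0.057807; V(3,2) = 0.000000; V(3,3) = 0.000000
Backward induction: V(k, i) = exp(-r*dt) * [p * V(k+1, i) + (1-p) * V(k+1, i+1)]; then take max(V_cont, immediate exercise) for American.
  V(2,0) = exp(-r*dt) * [p*0.283056 + (1-p)*0.057807] = 0.164790; exercise = 0.165180; V(2,0) = max -> 0.165180
  V(2,1) = exp(-r*dt) * [p*0.057807 + (1-p)*0.000000] = 0.027458; exercise = 0.000000; V(2,1) = max -> 0.027458
  V(2,2) = exp(-r*dt) * [p*0.000000 + (1-p)*0.000000] = 0.000000; exercise = 0.000000; V(2,2) = max -> 0.000000
  V(1,0) = exp(-r*dt) * [p*0.165180 + (1-p)*0.027458] = 0.092871; exercise = 0.057807; V(1,0) = max -> 0.092871
  V(1,1) = exp(-r*dt) * [p*0.027458 + (1-p)*0.000000] = 0.013042; exercise = 0.000000; V(1,1) = max -> 0.013042
  V(0,0) = exp(-r*dt) * [p*0.092871 + (1-p)*0.013042] = 0.050958; exercise = 0.000000; V(0,0) = max -> 0.050958

Answer: Price = V(0,0) = 0.0510


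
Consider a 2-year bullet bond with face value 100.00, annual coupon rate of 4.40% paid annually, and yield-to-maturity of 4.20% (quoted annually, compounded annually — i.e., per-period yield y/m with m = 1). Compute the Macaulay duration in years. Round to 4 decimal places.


Answer: Macaulay duration = 1.9579 years

Derivation:
Coupon per period c = face * coupon_rate / m = 4.400000
Periods per year m = 1; per-period yield y/m = 0.042000
Number of cashflows N = 2
Cashflows (t years, CF_t, discount factor 1/(1+y/m)^(m*t), PV):
  t = 1.0000: CF_t = 4.400000, DF = 0.959693, PV = 4.222649
  t = 2.0000: CF_t = 104.400000, DF = 0.921010, PV = 96.153492
Price P = sum_t PV_t = 100.376141
Macaulay numerator sum_t t * PV_t:
  t * PV_t at t = 1.0000: 4.222649
  t * PV_t at t = 2.0000: 192.306984
Macaulay duration D = (sum_t t * PV_t) / P = 196.529633 / 100.376141 = 1.957932


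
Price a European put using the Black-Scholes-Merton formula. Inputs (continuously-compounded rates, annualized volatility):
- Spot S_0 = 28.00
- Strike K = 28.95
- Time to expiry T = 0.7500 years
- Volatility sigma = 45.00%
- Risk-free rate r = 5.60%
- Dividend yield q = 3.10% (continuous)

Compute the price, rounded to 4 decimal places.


Answer: Price = 4.4619

Derivation:
d1 = (ln(S/K) + (r - q + 0.5*sigma^2) * T) / (sigma * sqrt(T)) = 0.15735183
d2 = d1 - sigma * sqrt(T) = -0.23235960
exp(-rT) = 0.95886978; exp(-qT) = 0.97701820
P = K * exp(-rT) * N(-d2) - S_0 * exp(-qT) * N(-d1)
N(-d1) = 0.43748379; N(-d2) = 0.59187064
P = 28.9500 * 0.95886978 * 0.59187064 - 28.0000 * 0.97701820 * 0.43748379 = 4.4619


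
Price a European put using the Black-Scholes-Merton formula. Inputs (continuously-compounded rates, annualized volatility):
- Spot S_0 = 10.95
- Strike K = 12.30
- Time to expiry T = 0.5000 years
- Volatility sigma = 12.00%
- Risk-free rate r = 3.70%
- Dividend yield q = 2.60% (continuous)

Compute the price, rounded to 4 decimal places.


d1 = (ln(S/K) + (r - q + 0.5*sigma^2) * T) / (sigma * sqrt(T)) = -1.26289043
d2 = d1 - sigma * sqrt(T) = -1.34774324
exp(-rT) = 0.98167007; exp(-qT) = 0.98708414
P = K * exp(-rT) * N(-d2) - S_0 * exp(-qT) * N(-d1)
N(-d1) = 0.89668572; N(-d2) = 0.91112951
P = 12.3000 * 0.98167007 * 0.91112951 - 10.9500 * 0.98708414 * 0.89668572 = 1.3096

Answer: Price = 1.3096


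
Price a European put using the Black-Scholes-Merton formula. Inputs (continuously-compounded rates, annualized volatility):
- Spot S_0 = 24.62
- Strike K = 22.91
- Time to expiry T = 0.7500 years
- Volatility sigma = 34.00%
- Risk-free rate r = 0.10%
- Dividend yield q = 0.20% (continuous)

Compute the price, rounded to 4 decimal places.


d1 = (ln(S/K) + (r - q + 0.5*sigma^2) * T) / (sigma * sqrt(T)) = 0.38915318
d2 = d1 - sigma * sqrt(T) = 0.09470455
exp(-rT) = 0.99925028; exp(-qT) = 0.99850112
P = K * exp(-rT) * N(-d2) - S_0 * exp(-qT) * N(-d1)
N(-d1) = 0.34858142; N(-d2) = 0.46227475
P = 22.9100 * 0.99925028 * 0.46227475 - 24.6200 * 0.99850112 * 0.34858142 = 2.0136

Answer: Price = 2.0136


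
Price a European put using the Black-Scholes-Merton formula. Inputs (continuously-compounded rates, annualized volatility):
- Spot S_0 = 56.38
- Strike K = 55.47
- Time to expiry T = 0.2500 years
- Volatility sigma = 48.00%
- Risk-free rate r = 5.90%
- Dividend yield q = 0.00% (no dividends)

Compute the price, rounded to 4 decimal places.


d1 = (ln(S/K) + (r - q + 0.5*sigma^2) * T) / (sigma * sqrt(T)) = 0.24925897
d2 = d1 - sigma * sqrt(T) = 0.00925897
exp(-rT) = 0.98535825; exp(-qT) = 1.00000000
P = K * exp(-rT) * N(-d2) - S_0 * exp(-qT) * N(-d1)
N(-d1) = 0.40158024; N(-d2) = 0.49630626
P = 55.4700 * 0.98535825 * 0.49630626 - 56.3800 * 1.00000000 * 0.40158024 = 4.4859

Answer: Price = 4.4859
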